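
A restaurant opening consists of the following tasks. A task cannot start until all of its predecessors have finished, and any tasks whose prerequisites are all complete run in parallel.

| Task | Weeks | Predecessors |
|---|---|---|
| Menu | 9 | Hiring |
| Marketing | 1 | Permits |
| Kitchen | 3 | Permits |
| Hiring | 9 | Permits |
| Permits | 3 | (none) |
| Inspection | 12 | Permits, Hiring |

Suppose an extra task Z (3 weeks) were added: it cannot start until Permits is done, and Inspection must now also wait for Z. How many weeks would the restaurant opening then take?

24

Originally the restaurant opening takes 24 weeks.
With Z inserted, Inspection now waits for max(Permits, Hiring, Z).
New critical path: Permits→Hiring→Inspection = 3+9+12 = 24 ⇒ 24 weeks.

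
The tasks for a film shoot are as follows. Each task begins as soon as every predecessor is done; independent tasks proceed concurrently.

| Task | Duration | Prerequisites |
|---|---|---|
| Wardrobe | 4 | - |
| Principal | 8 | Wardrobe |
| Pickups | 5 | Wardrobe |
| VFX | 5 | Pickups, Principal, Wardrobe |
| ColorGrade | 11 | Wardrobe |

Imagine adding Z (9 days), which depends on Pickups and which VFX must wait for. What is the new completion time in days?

Originally the schedule takes 17 days.
With Z inserted, VFX now waits for max(Pickups, Principal, Wardrobe, Z).
New critical path: Wardrobe→Pickups→Z→VFX = 4+5+9+5 = 23 ⇒ 23 days.

23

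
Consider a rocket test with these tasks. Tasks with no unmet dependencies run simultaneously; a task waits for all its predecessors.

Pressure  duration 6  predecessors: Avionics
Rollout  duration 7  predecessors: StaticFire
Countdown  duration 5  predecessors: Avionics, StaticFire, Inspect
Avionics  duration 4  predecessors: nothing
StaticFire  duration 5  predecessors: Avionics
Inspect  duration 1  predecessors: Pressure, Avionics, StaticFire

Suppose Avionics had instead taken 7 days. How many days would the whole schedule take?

Baseline: Avionics→Pressure→Inspect→Countdown = 4+6+1+5 = 16 → 16 days.
Since Avionics is critical, the +3 change carries straight to that chain (now 19 days).
The critical path is still Avionics→Pressure→Inspect→Countdown; finish is now 19 days.

19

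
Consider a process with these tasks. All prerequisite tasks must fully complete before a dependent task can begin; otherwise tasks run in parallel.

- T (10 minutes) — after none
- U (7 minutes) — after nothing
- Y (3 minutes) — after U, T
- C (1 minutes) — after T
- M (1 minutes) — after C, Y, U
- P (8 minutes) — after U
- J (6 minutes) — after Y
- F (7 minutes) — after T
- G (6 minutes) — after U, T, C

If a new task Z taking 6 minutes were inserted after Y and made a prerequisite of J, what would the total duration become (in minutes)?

Originally the plan takes 19 minutes.
With Z inserted, J now waits for max(Y, Z).
New critical path: T→Y→Z→J = 10+3+6+6 = 25 ⇒ 25 minutes.

25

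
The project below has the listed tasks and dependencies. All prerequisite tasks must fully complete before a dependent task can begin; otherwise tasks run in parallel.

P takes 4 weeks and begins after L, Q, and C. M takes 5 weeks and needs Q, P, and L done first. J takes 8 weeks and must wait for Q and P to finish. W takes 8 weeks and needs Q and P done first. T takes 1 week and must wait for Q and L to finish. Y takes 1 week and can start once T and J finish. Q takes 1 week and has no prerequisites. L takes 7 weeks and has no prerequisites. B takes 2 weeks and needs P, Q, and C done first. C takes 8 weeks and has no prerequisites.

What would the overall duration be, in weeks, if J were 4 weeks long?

20

Baseline: C→P→J→Y = 8+4+8+1 = 21 → 21 weeks.
J is on the critical path; changing it to 4 makes that path 17 weeks.
The binding chain switches to C→P→W = 8+4+8 = 20; finish 20 weeks.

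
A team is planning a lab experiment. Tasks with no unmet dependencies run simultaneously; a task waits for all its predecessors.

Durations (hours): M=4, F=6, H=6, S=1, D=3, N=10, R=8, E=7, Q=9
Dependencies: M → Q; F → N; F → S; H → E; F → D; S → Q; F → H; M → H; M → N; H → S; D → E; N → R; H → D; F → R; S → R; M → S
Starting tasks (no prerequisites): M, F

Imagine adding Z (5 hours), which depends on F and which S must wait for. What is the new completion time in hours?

Originally the job takes 24 hours.
With Z inserted, S now waits for max(M, H, F, Z).
New critical path: F→N→R = 6+10+8 = 24 ⇒ 24 hours.

24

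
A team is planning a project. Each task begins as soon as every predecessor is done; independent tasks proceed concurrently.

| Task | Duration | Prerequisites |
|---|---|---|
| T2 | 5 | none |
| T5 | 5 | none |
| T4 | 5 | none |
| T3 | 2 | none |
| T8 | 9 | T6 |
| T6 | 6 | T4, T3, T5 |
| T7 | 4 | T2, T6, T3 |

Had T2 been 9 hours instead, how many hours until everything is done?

Baseline: T4→T6→T8 = 5+6+9 = 20 → 20 hours.
T2 is off the critical path — its longest chain is 9 hours, giving 11 of slack.
The critical path is still T4→T6→T8; finish is now 20 hours.

20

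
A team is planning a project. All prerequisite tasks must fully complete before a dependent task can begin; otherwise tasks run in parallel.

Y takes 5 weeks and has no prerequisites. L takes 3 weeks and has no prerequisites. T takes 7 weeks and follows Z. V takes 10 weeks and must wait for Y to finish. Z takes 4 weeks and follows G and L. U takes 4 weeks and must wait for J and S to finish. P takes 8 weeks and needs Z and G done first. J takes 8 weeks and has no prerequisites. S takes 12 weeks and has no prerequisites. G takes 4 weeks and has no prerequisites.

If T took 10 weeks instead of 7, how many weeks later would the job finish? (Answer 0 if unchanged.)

Critical path before the change: S→U = 12+4 = 16 giving 16 weeks.
T has 1 week of float (longest path through it is 15).
New critical path: G→Z→T = 4+4+10 = 18 ⇒ 18 weeks.
Change in finish: 18 − 16 = +2 weeks.

2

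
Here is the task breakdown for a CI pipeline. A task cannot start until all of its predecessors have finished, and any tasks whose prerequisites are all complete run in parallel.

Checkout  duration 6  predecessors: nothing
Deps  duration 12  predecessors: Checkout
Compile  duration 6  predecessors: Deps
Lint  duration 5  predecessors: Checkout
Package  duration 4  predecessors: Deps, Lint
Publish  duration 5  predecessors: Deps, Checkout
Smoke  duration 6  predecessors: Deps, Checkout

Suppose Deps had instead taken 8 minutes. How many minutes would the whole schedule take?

Actual critical path: Checkout→Deps→Compile = 6+12+6 = 24 ⇒ 24 minutes.
Since Deps is critical, the -4 change carries straight to that chain (now 20 minutes).
No other chain overtakes it, so the finish is 20 minutes.

20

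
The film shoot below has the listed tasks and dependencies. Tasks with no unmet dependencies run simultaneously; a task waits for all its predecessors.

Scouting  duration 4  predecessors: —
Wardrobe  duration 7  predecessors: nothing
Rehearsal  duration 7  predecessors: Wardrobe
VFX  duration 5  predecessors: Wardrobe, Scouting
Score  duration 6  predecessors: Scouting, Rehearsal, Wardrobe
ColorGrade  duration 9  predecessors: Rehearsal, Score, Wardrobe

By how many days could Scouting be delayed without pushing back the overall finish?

The longest chain is Wardrobe→Rehearsal→Score→ColorGrade = 7+7+6+9 = 29; overall finish 29 days.
Longest path through Scouting: 19 days (earliest finish 4, latest finish 14).
So Scouting can slip 14 − 4 = 10 days.

10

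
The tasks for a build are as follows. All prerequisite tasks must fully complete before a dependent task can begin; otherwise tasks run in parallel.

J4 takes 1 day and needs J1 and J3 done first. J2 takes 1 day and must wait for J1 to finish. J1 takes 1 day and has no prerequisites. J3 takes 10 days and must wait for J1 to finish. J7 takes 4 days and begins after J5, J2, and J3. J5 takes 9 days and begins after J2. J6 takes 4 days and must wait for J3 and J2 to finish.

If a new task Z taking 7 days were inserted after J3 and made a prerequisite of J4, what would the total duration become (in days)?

Originally the project takes 15 days.
With Z inserted, J4 now waits for max(J1, J3, Z).
New critical path: J1→J3→Z→J4 = 1+10+7+1 = 19 ⇒ 19 days.

19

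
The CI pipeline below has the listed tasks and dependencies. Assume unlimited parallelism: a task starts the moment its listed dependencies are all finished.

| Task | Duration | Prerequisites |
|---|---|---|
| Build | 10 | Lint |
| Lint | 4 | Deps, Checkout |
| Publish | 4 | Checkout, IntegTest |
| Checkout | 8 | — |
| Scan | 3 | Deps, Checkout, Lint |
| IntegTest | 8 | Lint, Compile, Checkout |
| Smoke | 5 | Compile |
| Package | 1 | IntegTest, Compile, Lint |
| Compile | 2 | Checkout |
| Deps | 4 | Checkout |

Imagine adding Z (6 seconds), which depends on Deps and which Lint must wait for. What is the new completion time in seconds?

Originally the schedule takes 28 seconds.
With Z inserted, Lint now waits for max(Deps, Checkout, Z).
New critical path: Checkout→Deps→Z→Lint→IntegTest→Publish = 8+4+6+4+8+4 = 34 ⇒ 34 seconds.

34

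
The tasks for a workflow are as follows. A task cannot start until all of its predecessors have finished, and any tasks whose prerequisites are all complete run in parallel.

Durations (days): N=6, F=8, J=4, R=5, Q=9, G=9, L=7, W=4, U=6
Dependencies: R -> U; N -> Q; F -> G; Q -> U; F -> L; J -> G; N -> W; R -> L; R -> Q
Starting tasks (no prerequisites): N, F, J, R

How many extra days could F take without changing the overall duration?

The longest chain is N→Q→U = 6+9+6 = 21; overall finish 21 days.
The longest chain containing F totals 17 days.
So F can slip 12 − 8 = 4 days.

4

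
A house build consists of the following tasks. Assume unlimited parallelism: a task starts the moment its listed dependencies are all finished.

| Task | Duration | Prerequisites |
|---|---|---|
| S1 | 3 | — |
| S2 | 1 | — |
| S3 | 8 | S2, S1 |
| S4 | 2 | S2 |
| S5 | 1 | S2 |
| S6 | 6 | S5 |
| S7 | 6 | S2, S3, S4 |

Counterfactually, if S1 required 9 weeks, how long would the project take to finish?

Critical path before the change: S1→S3→S7 = 3+8+6 = 17 giving 17 weeks.
S1 is on the critical path; changing it to 9 makes that path 23 weeks.
That remains the longest chain; total 23 weeks.

23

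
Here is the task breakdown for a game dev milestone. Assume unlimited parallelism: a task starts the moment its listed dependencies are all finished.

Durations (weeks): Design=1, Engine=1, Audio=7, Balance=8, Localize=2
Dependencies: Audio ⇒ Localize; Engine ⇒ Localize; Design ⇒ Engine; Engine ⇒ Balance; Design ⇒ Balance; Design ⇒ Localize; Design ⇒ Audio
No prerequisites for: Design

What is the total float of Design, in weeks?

Critical path: Design→Engine→Balance = 1+1+8 = 10, so the finish is 10 weeks.
The longest chain containing Design totals 10 weeks.
Float = 10 − 10 = 0.

0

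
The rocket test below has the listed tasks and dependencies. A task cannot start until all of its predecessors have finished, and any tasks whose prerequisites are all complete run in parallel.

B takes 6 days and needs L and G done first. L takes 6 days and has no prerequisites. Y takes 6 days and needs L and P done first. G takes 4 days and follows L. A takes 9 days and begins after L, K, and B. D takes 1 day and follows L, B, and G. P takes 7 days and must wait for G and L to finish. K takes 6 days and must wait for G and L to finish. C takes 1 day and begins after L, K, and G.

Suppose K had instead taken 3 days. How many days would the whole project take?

The binding path is L→G→K→A = 6+4+6+9 = 25; finish at 25 days.
K lies on that path, so at 3 days the path becomes 22 days.
The binding chain switches to L→G→B→A = 6+4+6+9 = 25; finish 25 days.

25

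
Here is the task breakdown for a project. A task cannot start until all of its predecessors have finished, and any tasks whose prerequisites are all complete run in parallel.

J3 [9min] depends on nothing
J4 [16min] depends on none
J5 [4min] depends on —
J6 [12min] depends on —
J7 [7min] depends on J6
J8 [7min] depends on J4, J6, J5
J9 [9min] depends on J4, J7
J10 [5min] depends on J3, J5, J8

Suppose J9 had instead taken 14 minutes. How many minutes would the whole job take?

The binding path is J6→J7→J9 = 12+7+9 = 28; finish at 28 minutes.
Since J9 is critical, the +5 change carries straight to that chain (now 33 minutes).
The critical path is still J6→J7→J9; finish is now 33 minutes.

33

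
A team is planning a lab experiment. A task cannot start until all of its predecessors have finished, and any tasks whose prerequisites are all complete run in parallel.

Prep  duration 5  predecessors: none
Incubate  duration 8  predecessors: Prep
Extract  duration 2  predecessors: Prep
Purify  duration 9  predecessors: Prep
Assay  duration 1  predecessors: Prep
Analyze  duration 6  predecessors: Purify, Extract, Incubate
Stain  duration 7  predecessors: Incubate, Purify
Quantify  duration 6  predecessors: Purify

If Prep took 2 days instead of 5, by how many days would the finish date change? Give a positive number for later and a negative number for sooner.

-3

Baseline: Prep→Purify→Stain = 5+9+7 = 21 → 21 days.
Prep is on the critical path; changing it to 2 makes that path 18 days.
No other chain overtakes it, so the finish is 18 days.
Change in finish: 18 − 21 = -3 days.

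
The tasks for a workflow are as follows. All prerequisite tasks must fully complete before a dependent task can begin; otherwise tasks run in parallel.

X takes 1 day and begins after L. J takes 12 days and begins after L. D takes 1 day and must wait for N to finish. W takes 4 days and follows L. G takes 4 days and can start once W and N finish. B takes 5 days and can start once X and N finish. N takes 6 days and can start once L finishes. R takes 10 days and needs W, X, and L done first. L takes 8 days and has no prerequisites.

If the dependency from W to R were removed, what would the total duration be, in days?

Before: longest chain L→W→R = 8+4+10 = 22, finish 22.
Without W→R, R's earliest start moves from 12 to 9.
After: L→J = 8+12 = 20 → 20 days.

20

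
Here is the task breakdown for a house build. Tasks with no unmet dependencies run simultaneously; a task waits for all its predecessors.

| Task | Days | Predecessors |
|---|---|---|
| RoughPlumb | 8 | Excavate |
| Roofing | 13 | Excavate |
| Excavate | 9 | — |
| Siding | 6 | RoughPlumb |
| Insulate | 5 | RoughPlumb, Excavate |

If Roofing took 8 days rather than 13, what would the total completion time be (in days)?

Actual critical path: Excavate→RoughPlumb→Siding = 9+8+6 = 23 ⇒ 23 days.
The longest path through Roofing is only 22 days, so Roofing has float 1.
That remains the longest chain; total 23 days.

23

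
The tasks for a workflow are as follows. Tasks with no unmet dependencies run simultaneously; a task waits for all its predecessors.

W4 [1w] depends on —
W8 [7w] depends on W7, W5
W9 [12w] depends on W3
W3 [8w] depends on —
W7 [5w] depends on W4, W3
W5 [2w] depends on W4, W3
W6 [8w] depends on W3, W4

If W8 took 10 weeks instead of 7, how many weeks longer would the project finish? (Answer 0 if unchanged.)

As given, the longest chain is W3→W7→W8 = 8+5+7 = 20, so the finish is 20 weeks.
Since W8 is critical, the +3 change carries straight to that chain (now 23 weeks).
That remains the longest chain; total 23 weeks.
Change in finish: 23 − 20 = +3 weeks.

3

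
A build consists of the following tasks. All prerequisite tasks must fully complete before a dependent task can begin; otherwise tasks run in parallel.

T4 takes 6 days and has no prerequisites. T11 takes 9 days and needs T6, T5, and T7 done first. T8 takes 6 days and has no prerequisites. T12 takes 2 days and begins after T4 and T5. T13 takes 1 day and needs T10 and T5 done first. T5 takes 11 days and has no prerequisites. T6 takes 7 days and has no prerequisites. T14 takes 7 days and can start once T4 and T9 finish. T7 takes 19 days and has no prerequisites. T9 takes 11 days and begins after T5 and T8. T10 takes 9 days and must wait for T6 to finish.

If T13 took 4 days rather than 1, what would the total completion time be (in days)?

29

Critical path before the change: T5→T9→T14 = 11+11+7 = 29 giving 29 days.
The longest path through T13 is only 17 days, so T13 has float 12.
No other chain overtakes it, so the finish is 29 days.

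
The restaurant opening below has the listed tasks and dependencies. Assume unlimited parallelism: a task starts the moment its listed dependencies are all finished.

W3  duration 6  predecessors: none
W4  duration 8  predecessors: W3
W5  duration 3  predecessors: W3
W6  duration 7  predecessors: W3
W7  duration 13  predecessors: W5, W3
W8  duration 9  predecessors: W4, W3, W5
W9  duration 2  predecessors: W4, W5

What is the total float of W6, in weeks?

10

The longest chain is W3→W4→W8 = 6+8+9 = 23; overall finish 23 weeks.
The longest chain containing W6 totals 13 weeks.
Slack of W6 = 16 − 6 = 10 weeks.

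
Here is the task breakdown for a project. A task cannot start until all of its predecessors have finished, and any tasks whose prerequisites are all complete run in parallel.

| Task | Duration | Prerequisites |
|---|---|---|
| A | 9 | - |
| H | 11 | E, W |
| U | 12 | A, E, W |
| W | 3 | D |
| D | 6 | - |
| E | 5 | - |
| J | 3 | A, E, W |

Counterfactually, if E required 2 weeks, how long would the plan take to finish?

21

Actual critical path: D→W→U = 6+3+12 = 21 ⇒ 21 weeks.
E is off the critical path — its longest chain is 17 weeks, giving 4 of slack.
No other chain overtakes it, so the finish is 21 weeks.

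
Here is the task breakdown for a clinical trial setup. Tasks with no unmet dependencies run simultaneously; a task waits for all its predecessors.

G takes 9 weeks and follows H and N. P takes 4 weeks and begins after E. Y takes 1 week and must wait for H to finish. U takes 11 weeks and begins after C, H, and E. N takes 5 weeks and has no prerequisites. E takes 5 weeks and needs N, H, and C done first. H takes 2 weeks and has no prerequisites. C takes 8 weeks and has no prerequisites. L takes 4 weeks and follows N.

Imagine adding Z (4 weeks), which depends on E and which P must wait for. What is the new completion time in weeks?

24

Originally the clinical trial setup takes 24 weeks.
With Z inserted, P now waits for max(E, Z).
New critical path: C→E→U = 8+5+11 = 24 ⇒ 24 weeks.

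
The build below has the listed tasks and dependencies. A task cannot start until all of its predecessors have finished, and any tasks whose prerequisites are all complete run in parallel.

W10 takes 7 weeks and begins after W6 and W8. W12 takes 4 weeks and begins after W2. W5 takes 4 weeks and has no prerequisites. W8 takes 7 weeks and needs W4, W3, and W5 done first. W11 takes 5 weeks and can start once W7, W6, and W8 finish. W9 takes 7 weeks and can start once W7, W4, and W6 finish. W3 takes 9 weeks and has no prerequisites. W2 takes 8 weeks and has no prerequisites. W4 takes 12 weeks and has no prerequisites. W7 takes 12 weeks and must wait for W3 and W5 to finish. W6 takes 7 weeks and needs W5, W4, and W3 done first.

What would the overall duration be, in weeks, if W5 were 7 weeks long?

Critical path before the change: W3→W7→W9 = 9+12+7 = 28 giving 28 weeks.
W5 has 5 weeks of float (longest path through it is 23).
The critical path is still W3→W7→W9; finish is now 28 weeks.

28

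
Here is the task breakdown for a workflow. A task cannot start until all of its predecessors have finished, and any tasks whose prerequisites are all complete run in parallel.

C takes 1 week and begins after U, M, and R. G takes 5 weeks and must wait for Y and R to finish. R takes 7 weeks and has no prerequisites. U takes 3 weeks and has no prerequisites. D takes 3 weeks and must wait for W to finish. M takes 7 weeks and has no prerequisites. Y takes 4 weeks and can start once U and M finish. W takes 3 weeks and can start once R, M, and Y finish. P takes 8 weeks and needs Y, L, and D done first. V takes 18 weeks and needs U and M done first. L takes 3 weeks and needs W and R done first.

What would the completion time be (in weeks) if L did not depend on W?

Before: longest chain M→Y→W→L→P = 7+4+3+3+8 = 25, finish 25.
Without W→L, L's earliest start moves from 14 to 7.
After: M→Y→W→D→P = 7+4+3+3+8 = 25 → 25 weeks.

25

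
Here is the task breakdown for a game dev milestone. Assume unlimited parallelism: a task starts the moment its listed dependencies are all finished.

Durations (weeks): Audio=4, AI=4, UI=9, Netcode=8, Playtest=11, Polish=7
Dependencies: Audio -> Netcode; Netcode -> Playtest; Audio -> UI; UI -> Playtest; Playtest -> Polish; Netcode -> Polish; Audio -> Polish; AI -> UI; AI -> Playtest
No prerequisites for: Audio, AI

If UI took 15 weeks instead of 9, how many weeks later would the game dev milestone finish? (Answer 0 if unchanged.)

6

The binding path is Audio→UI→Playtest→Polish = 4+9+11+7 = 31; finish at 31 weeks.
UI is on the critical path; changing it to 15 makes that path 37 weeks.
That remains the longest chain; total 37 weeks.
Change in finish: 37 − 31 = +6 weeks.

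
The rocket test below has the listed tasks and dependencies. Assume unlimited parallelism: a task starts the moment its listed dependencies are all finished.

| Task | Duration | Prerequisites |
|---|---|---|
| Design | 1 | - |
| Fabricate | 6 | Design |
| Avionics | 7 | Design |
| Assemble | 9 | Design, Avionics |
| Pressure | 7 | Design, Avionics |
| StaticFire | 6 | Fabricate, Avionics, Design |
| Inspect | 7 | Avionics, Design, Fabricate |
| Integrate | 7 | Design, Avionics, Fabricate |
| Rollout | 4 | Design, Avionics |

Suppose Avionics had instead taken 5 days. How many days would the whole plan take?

15

Baseline: Design→Avionics→Assemble = 1+7+9 = 17 → 17 days.
Avionics lies on that path, so at 5 days the path becomes 15 days.
No other chain overtakes it, so the finish is 15 days.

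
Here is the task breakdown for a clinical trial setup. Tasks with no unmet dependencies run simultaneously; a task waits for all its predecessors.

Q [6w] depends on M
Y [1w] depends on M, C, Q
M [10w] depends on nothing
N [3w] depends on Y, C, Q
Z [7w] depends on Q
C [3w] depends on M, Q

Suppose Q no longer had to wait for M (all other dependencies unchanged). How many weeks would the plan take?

17

With the dependency in place, M→Q→C→Y→N = 10+6+3+1+3 = 23 sets the finish at 23 weeks.
Without M→Q, Q's earliest start moves from 10 to 0.
After: M→C→Y→N = 10+3+1+3 = 17 → 17 weeks.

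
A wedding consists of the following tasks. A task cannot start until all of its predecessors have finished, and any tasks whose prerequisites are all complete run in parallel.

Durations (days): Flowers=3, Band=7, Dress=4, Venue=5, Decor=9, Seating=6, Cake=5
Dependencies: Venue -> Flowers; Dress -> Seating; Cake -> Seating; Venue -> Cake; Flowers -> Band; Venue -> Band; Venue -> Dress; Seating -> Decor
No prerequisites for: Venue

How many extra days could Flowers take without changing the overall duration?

10

Critical path: Venue→Cake→Seating→Decor = 5+5+6+9 = 25, so the finish is 25 days.
Flowers finishes as early as 8 and must finish by 18.
Float = 25 − 15 = 10.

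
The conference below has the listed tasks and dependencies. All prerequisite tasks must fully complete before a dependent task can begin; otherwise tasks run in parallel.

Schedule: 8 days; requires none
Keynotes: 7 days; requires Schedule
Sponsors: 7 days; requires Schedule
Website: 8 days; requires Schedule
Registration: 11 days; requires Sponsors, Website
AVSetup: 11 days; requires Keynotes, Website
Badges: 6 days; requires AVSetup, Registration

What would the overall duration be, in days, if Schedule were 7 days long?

As given, the longest chain is Schedule→Website→Registration→Badges = 8+8+11+6 = 33, so the finish is 33 days.
Schedule lies on that path, so at 7 days the path becomes 32 days.
No other chain overtakes it, so the finish is 32 days.

32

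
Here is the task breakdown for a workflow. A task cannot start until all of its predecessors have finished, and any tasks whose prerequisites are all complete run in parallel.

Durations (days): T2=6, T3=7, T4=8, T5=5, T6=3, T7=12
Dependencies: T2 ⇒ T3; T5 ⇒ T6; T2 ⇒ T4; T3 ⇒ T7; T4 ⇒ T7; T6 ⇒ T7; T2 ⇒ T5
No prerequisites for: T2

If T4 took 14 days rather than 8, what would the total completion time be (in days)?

Critical path before the change: T2→T4→T7 = 6+8+12 = 26 giving 26 days.
Since T4 is critical, the +6 change carries straight to that chain (now 32 days).
The critical path is still T2→T4→T7; finish is now 32 days.

32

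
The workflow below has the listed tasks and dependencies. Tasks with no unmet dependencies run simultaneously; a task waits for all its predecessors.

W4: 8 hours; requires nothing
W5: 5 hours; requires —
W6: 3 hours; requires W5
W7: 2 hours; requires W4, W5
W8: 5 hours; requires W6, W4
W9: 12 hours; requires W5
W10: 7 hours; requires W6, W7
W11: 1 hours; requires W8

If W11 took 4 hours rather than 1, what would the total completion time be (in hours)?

The binding path is W4→W7→W10 = 8+2+7 = 17; finish at 17 hours.
W11 has 3 hours of float (longest path through it is 14).
The critical path is still W4→W7→W10; finish is now 17 hours.

17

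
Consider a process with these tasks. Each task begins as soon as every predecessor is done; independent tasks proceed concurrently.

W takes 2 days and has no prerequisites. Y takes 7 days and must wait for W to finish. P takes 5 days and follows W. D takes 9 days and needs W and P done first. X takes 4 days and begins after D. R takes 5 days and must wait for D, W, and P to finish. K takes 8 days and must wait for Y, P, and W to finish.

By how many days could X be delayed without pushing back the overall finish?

1

Critical path: W→P→D→R = 2+5+9+5 = 21, so the finish is 21 days.
X finishes as early as 20 and must finish by 21.
Slack of X = 17 − 16 = 1 day.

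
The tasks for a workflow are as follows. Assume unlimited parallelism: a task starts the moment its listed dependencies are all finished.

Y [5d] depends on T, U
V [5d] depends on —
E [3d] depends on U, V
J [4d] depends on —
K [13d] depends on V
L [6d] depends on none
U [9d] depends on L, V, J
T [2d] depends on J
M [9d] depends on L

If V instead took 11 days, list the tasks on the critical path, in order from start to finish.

Actual critical path: L→U→Y = 6+9+5 = 20 ⇒ 20 days.
The longest path through V is only 19 days, so V has float 1.
New critical path: V→U→Y = 11+9+5 = 25 ⇒ 25 days.

V, U, Y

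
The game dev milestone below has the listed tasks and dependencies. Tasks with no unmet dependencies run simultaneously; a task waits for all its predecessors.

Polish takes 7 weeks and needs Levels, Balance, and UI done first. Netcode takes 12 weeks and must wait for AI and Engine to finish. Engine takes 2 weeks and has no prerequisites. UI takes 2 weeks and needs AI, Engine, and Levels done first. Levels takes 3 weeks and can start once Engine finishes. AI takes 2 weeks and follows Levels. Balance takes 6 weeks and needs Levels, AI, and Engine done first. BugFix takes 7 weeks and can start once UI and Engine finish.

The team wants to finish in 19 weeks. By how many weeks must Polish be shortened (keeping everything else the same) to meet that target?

1

Current finish: 20 weeks; target: 19.
Polish is on every critical path, so each week cut from Polish cuts the finish by one (this holds down to a finish of 19).
Need 20 − 19 = 1 week off Polish → Polish becomes 6 weeks, finish becomes 19.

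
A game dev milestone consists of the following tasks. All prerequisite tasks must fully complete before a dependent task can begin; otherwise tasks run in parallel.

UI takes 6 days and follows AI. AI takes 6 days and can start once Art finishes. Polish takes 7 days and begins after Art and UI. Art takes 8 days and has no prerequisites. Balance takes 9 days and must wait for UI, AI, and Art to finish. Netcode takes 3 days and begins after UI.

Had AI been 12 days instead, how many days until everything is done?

35

Baseline: Art→AI→UI→Balance = 8+6+6+9 = 29 → 29 days.
Since AI is critical, the +6 change carries straight to that chain (now 35 days).
No other chain overtakes it, so the finish is 35 days.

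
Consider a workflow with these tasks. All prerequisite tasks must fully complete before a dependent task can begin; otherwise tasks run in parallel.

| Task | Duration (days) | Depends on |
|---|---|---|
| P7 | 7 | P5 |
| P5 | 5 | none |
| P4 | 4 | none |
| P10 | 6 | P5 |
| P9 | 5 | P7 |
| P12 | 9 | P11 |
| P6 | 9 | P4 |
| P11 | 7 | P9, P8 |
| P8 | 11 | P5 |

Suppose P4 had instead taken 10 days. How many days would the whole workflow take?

33

As given, the longest chain is P5→P7→P9→P11→P12 = 5+7+5+7+9 = 33, so the finish is 33 days.
P4 is off the critical path — its longest chain is 13 days, giving 20 of slack.
No other chain overtakes it, so the finish is 33 days.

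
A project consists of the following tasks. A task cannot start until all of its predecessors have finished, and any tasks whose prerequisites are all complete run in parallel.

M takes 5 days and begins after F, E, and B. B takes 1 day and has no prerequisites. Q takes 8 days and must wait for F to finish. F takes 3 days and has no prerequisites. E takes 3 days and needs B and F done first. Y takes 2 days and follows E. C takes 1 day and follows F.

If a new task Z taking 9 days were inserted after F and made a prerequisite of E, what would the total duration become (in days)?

Originally the project takes 11 days.
With Z inserted, E now waits for max(B, F, Z).
New critical path: F→Z→E→M = 3+9+3+5 = 20 ⇒ 20 days.

20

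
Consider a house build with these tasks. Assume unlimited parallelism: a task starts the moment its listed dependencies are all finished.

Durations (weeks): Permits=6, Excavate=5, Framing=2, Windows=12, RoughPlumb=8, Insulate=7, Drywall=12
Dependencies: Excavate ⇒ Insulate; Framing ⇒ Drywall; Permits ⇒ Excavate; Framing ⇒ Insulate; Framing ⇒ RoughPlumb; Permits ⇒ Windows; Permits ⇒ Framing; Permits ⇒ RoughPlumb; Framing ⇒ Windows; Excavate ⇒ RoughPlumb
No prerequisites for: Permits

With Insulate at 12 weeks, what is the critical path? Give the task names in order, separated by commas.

Permits, Excavate, Insulate

The binding path is Permits→Framing→Windows = 6+2+12 = 20; finish at 20 weeks.
Insulate is off the critical path — its longest chain is 18 weeks, giving 2 of slack.
The binding chain switches to Permits→Excavate→Insulate = 6+5+12 = 23; finish 23 weeks.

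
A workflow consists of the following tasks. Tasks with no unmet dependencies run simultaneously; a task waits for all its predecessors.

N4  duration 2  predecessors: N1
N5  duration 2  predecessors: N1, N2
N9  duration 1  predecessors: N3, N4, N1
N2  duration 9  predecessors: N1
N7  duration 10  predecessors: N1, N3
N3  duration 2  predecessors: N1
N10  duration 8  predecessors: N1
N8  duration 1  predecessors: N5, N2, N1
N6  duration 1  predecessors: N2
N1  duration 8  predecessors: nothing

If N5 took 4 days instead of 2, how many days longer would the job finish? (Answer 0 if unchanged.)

2

Critical path before the change: N1→N2→N5→N8 = 8+9+2+1 = 20 giving 20 days.
Since N5 is critical, the +2 change carries straight to that chain (now 22 days).
That remains the longest chain; total 22 days.
Change in finish: 22 − 20 = +2 days.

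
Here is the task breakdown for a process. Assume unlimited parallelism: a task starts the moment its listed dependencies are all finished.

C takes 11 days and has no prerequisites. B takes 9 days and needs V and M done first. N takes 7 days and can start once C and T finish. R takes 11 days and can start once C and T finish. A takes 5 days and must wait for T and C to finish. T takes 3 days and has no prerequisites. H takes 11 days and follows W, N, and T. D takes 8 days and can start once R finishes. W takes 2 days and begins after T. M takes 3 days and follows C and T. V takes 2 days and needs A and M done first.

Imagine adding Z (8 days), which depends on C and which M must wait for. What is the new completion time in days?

33

Originally the project takes 30 days.
With Z inserted, M now waits for max(C, T, Z).
New critical path: C→Z→M→V→B = 11+8+3+2+9 = 33 ⇒ 33 days.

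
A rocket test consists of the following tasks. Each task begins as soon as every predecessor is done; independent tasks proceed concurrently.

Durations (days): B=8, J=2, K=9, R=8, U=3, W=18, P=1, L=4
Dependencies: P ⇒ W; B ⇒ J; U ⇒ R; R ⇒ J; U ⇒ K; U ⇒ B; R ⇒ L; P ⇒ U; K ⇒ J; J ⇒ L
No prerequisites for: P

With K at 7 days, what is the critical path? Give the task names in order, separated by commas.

P, W

Critical path before the change: P→U→K→J→L = 1+3+9+2+4 = 19 giving 19 days.
K lies on that path, so at 7 days the path becomes 17 days.
Now P→W = 1+18 = 19 is longest, so the finish becomes 19 days.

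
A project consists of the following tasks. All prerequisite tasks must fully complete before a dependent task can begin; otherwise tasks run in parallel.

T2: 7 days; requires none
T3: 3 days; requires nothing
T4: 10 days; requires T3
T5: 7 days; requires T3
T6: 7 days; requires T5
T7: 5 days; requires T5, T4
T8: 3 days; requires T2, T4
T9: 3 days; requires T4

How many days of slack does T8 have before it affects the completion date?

Critical path: T3→T4→T7 = 3+10+5 = 18, so the finish is 18 days.
The longest chain containing T8 totals 16 days.
Slack of T8 = 15 − 13 = 2 days.

2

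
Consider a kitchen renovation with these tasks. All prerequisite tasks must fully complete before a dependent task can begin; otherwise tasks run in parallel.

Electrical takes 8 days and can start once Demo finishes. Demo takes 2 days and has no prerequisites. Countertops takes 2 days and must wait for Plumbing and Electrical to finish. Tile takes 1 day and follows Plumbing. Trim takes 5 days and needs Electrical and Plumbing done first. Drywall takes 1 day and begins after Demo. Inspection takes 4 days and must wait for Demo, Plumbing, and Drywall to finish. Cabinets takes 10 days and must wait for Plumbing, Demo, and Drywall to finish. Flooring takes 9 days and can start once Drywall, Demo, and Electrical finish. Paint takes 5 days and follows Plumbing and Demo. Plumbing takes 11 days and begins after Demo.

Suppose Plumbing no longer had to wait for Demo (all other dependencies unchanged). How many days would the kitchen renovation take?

With the dependency in place, Demo→Plumbing→Cabinets = 2+11+10 = 23 sets the finish at 23 days.
Without Demo→Plumbing, Plumbing's earliest start moves from 2 to 0.
After: Plumbing→Cabinets = 11+10 = 21 → 21 days.

21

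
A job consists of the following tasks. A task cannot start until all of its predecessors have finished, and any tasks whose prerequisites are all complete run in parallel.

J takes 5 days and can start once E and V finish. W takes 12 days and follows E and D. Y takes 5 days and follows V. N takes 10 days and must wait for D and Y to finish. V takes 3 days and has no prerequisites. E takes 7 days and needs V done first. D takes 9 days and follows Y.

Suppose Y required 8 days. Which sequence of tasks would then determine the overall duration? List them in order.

Critical path before the change: V→Y→D→W = 3+5+9+12 = 29 giving 29 days.
Since Y is critical, the +3 change carries straight to that chain (now 32 days).
No other chain overtakes it, so the finish is 32 days.

V, Y, D, W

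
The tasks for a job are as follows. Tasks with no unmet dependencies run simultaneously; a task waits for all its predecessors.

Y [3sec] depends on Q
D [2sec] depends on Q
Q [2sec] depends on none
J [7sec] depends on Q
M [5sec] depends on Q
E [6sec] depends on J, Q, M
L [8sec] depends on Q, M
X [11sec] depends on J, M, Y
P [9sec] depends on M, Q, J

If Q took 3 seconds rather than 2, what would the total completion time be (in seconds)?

Actual critical path: Q→J→X = 2+7+11 = 20 ⇒ 20 seconds.
Q lies on that path, so at 3 seconds the path becomes 21 seconds.
The critical path is still Q→J→X; finish is now 21 seconds.

21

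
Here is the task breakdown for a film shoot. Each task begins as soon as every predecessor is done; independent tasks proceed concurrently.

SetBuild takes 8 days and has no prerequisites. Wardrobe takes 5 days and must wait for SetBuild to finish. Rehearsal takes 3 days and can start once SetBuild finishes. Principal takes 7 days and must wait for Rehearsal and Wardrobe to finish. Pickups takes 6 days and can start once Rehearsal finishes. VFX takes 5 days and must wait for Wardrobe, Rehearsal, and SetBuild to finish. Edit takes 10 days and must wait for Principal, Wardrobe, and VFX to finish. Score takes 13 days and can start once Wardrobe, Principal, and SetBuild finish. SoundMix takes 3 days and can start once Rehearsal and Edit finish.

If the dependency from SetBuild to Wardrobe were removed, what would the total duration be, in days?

With the dependency in place, SetBuild→Wardrobe→Principal→Edit→SoundMix = 8+5+7+10+3 = 33 sets the finish at 33 days.
Without SetBuild→Wardrobe, Wardrobe's earliest start moves from 8 to 0.
The longest chain is now SetBuild→Rehearsal→Principal→Edit→SoundMix = 8+3+7+10+3 = 31, so the film shoot takes 31 days.

31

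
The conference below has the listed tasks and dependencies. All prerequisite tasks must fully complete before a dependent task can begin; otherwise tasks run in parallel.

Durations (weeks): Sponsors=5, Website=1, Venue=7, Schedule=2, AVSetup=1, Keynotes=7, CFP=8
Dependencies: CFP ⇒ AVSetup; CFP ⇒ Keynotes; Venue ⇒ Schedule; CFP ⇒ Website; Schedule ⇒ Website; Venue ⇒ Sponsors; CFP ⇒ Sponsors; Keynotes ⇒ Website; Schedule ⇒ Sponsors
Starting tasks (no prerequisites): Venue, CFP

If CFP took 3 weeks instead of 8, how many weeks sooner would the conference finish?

Actual critical path: CFP→Keynotes→Website = 8+7+1 = 16 ⇒ 16 weeks.
Since CFP is critical, the -5 change carries straight to that chain (now 11 weeks).
The binding chain switches to Venue→Schedule→Sponsors = 7+2+5 = 14; finish 14 weeks.
Change in finish: 14 − 16 = -2 weeks.

2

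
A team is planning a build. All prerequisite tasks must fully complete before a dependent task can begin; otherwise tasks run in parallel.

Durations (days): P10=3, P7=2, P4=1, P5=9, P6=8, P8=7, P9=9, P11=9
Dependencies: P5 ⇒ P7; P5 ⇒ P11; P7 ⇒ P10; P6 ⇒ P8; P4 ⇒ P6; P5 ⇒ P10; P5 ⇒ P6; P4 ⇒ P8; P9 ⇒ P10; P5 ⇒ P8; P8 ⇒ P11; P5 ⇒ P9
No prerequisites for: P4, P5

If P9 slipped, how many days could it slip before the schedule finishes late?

12

Critical path: P5→P6→P8→P11 = 9+8+7+9 = 33, so the finish is 33 days.
P9 finishes as early as 18 and must finish by 30.
Float = 33 − 21 = 12.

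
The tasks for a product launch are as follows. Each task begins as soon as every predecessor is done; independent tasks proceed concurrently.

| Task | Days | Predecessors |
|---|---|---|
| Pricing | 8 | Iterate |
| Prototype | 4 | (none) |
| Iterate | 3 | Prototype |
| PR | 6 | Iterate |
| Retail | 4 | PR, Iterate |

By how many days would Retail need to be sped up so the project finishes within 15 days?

Current finish: 17 days; target: 15.
Retail is on every critical path, so each day cut from Retail cuts the finish by one (this holds down to a finish of 15).
Need 17 − 15 = 2 days off Retail → Retail becomes 2 days, finish becomes 15.

2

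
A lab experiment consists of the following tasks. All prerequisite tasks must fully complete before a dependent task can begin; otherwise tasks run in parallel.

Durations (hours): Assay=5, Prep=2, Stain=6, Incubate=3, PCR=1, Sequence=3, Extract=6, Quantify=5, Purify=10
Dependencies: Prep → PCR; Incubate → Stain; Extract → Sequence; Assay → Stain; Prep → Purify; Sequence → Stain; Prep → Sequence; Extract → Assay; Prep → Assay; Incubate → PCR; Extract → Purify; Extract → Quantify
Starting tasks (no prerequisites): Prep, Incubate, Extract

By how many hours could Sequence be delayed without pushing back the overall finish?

2

Critical path: Extract→Assay→Stain = 6+5+6 = 17, so the finish is 17 hours.
The longest chain containing Sequence totals 15 hours.
Slack of Sequence = 8 − 6 = 2 hours.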